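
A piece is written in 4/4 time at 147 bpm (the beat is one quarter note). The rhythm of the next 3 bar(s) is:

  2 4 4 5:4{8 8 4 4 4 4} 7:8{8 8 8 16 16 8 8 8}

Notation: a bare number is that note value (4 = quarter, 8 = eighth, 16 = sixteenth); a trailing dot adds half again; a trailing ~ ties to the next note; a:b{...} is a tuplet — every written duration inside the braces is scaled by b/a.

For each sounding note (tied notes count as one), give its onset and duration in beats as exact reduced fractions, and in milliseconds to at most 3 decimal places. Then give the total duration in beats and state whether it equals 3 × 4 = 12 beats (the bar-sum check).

1) 0.0ms=0b +816.327ms=2b
2) 816.327ms=2b +408.163ms=1b
3) 1224.49ms=3b +408.163ms=1b
4) 1632.653ms=4b +163.265ms=2/5b
5) 1795.918ms=22/5b +163.265ms=2/5b
6) 1959.184ms=24/5b +326.531ms=4/5b
7) 2285.714ms=28/5b +326.531ms=4/5b
8) 2612.245ms=32/5b +326.531ms=4/5b
9) 2938.776ms=36/5b +326.531ms=4/5b
10) 3265.306ms=8b +233.236ms=4/7b
11) 3498.542ms=60/7b +233.236ms=4/7b
12) 3731.778ms=64/7b +233.236ms=4/7b
13) 3965.015ms=68/7b +116.618ms=2/7b
14) 4081.633ms=10b +116.618ms=2/7b
15) 4198.251ms=72/7b +233.236ms=4/7b
16) 4431.487ms=76/7b +233.236ms=4/7b
17) 4664.723ms=80/7b +233.236ms=4/7b
Σ=12b of 12 (147bpm 4/4) — PASS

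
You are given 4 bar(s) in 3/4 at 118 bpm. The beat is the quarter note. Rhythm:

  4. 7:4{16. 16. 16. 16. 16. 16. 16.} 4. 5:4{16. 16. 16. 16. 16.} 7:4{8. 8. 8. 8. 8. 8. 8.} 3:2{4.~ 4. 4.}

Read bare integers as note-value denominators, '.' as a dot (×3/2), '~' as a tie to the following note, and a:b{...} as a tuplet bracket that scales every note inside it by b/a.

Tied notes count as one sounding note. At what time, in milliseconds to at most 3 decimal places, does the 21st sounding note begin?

note 21 onset = 60/7b = 4358.354ms

1. 0.0ms @ 0 + 762.712ms (3/2)
2. 762.712ms @ 3/2 + 108.959ms (3/14)
3. 871.671ms @ 12/7 + 108.959ms (3/14)
4. 980.63ms @ 27/14 + 108.959ms (3/14)
5. 1089.588ms @ 15/7 + 108.959ms (3/14)
6. 1198.547ms @ 33/14 + 108.959ms (3/14)
7. 1307.506ms @ 18/7 + 108.959ms (3/14)
8. 1416.465ms @ 39/14 + 108.959ms (3/14)
9. 1525.424ms @ 3 + 762.712ms (3/2)
10. 2288.136ms @ 9/2 + 152.542ms (3/10)
11. 2440.678ms @ 24/5 + 152.542ms (3/10)
12. 2593.22ms @ 51/10 + 152.542ms (3/10)
13. 2745.763ms @ 27/5 + 152.542ms (3/10)
14. 2898.305ms @ 57/10 + 152.542ms (3/10)
15. 3050.847ms @ 6 + 217.918ms (3/7)
16. 3268.765ms @ 45/7 + 217.918ms (3/7)
17. 3486.683ms @ 48/7 + 217.918ms (3/7)
18. 3704.6ms @ 51/7 + 217.918ms (3/7)
19. 3922.518ms @ 54/7 + 217.918ms (3/7)
20. 4140.436ms @ 57/7 + 217.918ms (3/7)
21. 4358.354ms @ 60/7 + 217.918ms (3/7)
22. 4576.271ms @ 9 + 1016.949ms (2)
23. 5593.22ms @ 11 + 508.475ms (1)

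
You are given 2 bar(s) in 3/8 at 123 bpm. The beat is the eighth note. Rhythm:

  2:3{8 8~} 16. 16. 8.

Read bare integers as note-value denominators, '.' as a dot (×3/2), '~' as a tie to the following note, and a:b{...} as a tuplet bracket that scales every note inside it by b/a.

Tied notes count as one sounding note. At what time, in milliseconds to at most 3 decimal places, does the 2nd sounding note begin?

note 2 onset = 3/2b = 731.707ms

1. 0.0ms @ 0 + 731.707ms (3/2)
2. 731.707ms @ 3/2 + 1097.561ms (9/4)
3. 1829.268ms @ 15/4 + 365.854ms (3/4)
4. 2195.122ms @ 9/2 + 731.707ms (3/2)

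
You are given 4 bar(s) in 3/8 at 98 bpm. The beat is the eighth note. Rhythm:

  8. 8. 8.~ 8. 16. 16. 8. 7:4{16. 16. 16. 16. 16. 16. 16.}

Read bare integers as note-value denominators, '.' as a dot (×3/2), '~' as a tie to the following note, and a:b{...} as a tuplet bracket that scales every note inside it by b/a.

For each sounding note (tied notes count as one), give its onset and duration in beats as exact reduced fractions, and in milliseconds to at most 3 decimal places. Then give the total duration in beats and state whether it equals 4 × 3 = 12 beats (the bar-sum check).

1) 0.0ms=0b +918.367ms=3/2b
2) 918.367ms=3/2b +918.367ms=3/2b
3) 1836.735ms=3b +1836.735ms=3b
4) 3673.469ms=6b +459.184ms=3/4b
5) 4132.653ms=27/4b +459.184ms=3/4b
6) 4591.837ms=15/2b +918.367ms=3/2b
7) 5510.204ms=9b +262.391ms=3/7b
8) 5772.595ms=66/7b +262.391ms=3/7b
9) 6034.985ms=69/7b +262.391ms=3/7b
10) 6297.376ms=72/7b +262.391ms=3/7b
11) 6559.767ms=75/7b +262.391ms=3/7b
12) 6822.157ms=78/7b +262.391ms=3/7b
13) 7084.548ms=81/7b +262.391ms=3/7b
Σ=12b of 12 (98bpm 3/8) — PASS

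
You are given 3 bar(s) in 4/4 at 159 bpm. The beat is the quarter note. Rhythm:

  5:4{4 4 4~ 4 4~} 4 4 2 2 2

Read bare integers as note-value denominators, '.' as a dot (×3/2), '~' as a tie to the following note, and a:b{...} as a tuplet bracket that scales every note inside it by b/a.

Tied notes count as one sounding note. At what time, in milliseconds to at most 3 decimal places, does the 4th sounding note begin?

1. 0.0ms @ 0 + 301.887ms (4/5)
2. 301.887ms @ 4/5 + 301.887ms (4/5)
3. 603.774ms @ 8/5 + 603.774ms (8/5)
4. 1207.547ms @ 16/5 + 679.245ms (9/5)
5. 1886.792ms @ 5 + 377.358ms (1)
6. 2264.151ms @ 6 + 754.717ms (2)
7. 3018.868ms @ 8 + 754.717ms (2)
8. 3773.585ms @ 10 + 754.717ms (2)

note 4 onset = 16/5b = 1207.547ms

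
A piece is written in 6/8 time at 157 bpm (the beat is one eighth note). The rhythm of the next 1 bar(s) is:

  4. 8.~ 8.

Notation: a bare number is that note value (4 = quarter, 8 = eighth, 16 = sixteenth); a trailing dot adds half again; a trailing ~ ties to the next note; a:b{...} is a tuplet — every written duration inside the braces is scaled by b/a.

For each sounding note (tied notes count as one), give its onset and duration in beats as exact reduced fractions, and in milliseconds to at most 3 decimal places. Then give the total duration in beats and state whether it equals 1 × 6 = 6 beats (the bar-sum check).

1) 0.0ms=0b +1146.497ms=3b
2) 1146.497ms=3b +1146.497ms=3b
Σ=6b of 6 (157bpm 6/8) — PASS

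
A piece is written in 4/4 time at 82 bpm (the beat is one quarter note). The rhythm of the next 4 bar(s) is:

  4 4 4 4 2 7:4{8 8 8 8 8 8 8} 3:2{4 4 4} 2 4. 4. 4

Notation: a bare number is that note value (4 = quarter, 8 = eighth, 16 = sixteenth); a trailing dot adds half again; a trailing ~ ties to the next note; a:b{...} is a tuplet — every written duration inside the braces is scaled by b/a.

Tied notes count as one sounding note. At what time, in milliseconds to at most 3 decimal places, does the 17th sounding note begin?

1. 0.0ms @ 0 + 731.707ms (1)
2. 731.707ms @ 1 + 731.707ms (1)
3. 1463.415ms @ 2 + 731.707ms (1)
4. 2195.122ms @ 3 + 731.707ms (1)
5. 2926.829ms @ 4 + 1463.415ms (2)
6. 4390.244ms @ 6 + 209.059ms (2/7)
7. 4599.303ms @ 44/7 + 209.059ms (2/7)
8. 4808.362ms @ 46/7 + 209.059ms (2/7)
9. 5017.422ms @ 48/7 + 209.059ms (2/7)
10. 5226.481ms @ 50/7 + 209.059ms (2/7)
11. 5435.54ms @ 52/7 + 209.059ms (2/7)
12. 5644.599ms @ 54/7 + 209.059ms (2/7)
13. 5853.659ms @ 8 + 487.805ms (2/3)
14. 6341.463ms @ 26/3 + 487.805ms (2/3)
15. 6829.268ms @ 28/3 + 487.805ms (2/3)
16. 7317.073ms @ 10 + 1463.415ms (2)
17. 8780.488ms @ 12 + 1097.561ms (3/2)
18. 9878.049ms @ 27/2 + 1097.561ms (3/2)
19. 10975.61ms @ 15 + 731.707ms (1)

note 17 onset = 12b = 8780.488ms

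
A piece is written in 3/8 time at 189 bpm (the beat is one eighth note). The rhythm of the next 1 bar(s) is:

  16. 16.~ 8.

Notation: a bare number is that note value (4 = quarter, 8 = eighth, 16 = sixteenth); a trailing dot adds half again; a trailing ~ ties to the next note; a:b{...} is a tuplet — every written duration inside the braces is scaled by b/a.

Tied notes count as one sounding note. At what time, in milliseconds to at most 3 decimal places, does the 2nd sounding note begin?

note 2 onset = 3/4b = 238.095ms

1. 0.0ms @ 0 + 238.095ms (3/4)
2. 238.095ms @ 3/4 + 714.286ms (9/4)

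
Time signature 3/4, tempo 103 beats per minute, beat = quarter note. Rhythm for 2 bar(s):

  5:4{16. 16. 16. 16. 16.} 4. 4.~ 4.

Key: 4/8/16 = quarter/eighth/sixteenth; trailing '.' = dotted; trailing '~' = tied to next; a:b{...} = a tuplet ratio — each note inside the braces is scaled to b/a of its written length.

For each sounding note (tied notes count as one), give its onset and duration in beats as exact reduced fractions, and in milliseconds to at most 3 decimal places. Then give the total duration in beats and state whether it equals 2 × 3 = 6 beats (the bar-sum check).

1) 0.0ms=0b +174.757ms=3/10b
2) 174.757ms=3/10b +174.757ms=3/10b
3) 349.515ms=3/5b +174.757ms=3/10b
4) 524.272ms=9/10b +174.757ms=3/10b
5) 699.029ms=6/5b +174.757ms=3/10b
6) 873.786ms=3/2b +873.786ms=3/2b
7) 1747.573ms=3b +1747.573ms=3b
Σ=6b of 6 (103bpm 3/4) — PASS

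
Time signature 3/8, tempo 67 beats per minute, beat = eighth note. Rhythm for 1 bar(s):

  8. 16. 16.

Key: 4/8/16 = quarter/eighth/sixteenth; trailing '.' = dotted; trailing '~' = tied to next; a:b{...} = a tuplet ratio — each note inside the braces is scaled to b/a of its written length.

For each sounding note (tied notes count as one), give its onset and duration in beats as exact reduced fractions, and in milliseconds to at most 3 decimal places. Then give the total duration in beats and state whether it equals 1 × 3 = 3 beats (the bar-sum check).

1) 0.0ms=0b +1343.284ms=3/2b
2) 1343.284ms=3/2b +671.642ms=3/4b
3) 2014.925ms=9/4b +671.642ms=3/4b
Σ=3b of 3 (67bpm 3/8) — PASS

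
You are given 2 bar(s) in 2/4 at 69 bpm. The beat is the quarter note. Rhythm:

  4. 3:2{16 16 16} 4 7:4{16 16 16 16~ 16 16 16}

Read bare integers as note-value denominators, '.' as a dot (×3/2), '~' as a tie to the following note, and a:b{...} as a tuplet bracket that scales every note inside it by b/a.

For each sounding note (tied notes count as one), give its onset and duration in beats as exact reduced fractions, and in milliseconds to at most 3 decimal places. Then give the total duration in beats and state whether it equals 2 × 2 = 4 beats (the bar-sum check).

1) 0.0ms=0b +1304.348ms=3/2b
2) 1304.348ms=3/2b +144.928ms=1/6b
3) 1449.275ms=5/3b +144.928ms=1/6b
4) 1594.203ms=11/6b +144.928ms=1/6b
5) 1739.13ms=2b +869.565ms=1b
6) 2608.696ms=3b +124.224ms=1/7b
7) 2732.919ms=22/7b +124.224ms=1/7b
8) 2857.143ms=23/7b +124.224ms=1/7b
9) 2981.366ms=24/7b +248.447ms=2/7b
10) 3229.814ms=26/7b +124.224ms=1/7b
11) 3354.037ms=27/7b +124.224ms=1/7b
Σ=4b of 4 (69bpm 2/4) — PASS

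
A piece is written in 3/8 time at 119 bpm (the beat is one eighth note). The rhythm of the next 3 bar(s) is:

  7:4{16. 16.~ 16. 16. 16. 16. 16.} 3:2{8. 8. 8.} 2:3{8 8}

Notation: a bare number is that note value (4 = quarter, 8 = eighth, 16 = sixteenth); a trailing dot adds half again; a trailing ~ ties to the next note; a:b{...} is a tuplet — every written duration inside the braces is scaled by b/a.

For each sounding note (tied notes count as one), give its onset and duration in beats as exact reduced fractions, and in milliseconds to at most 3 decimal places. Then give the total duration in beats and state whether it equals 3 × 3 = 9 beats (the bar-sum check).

1) 0.0ms=0b +216.086ms=3/7b
2) 216.086ms=3/7b +432.173ms=6/7b
3) 648.259ms=9/7b +216.086ms=3/7b
4) 864.346ms=12/7b +216.086ms=3/7b
5) 1080.432ms=15/7b +216.086ms=3/7b
6) 1296.519ms=18/7b +216.086ms=3/7b
7) 1512.605ms=3b +504.202ms=1b
8) 2016.807ms=4b +504.202ms=1b
9) 2521.008ms=5b +504.202ms=1b
10) 3025.21ms=6b +756.303ms=3/2b
11) 3781.513ms=15/2b +756.303ms=3/2b
Σ=9b of 9 (119bpm 3/8) — PASS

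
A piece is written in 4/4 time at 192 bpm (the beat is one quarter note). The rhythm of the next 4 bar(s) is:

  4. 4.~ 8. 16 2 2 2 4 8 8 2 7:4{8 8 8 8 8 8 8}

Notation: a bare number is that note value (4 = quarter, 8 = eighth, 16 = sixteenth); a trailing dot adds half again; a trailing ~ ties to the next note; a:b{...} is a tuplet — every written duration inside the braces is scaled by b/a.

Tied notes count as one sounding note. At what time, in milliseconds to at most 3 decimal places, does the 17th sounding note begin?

1. 0.0ms @ 0 + 468.75ms (3/2)
2. 468.75ms @ 3/2 + 703.125ms (9/4)
3. 1171.875ms @ 15/4 + 78.125ms (1/4)
4. 1250.0ms @ 4 + 625.0ms (2)
5. 1875.0ms @ 6 + 625.0ms (2)
6. 2500.0ms @ 8 + 625.0ms (2)
7. 3125.0ms @ 10 + 312.5ms (1)
8. 3437.5ms @ 11 + 156.25ms (1/2)
9. 3593.75ms @ 23/2 + 156.25ms (1/2)
10. 3750.0ms @ 12 + 625.0ms (2)
11. 4375.0ms @ 14 + 89.286ms (2/7)
12. 4464.286ms @ 100/7 + 89.286ms (2/7)
13. 4553.571ms @ 102/7 + 89.286ms (2/7)
14. 4642.857ms @ 104/7 + 89.286ms (2/7)
15. 4732.143ms @ 106/7 + 89.286ms (2/7)
16. 4821.429ms @ 108/7 + 89.286ms (2/7)
17. 4910.714ms @ 110/7 + 89.286ms (2/7)

note 17 onset = 110/7b = 4910.714ms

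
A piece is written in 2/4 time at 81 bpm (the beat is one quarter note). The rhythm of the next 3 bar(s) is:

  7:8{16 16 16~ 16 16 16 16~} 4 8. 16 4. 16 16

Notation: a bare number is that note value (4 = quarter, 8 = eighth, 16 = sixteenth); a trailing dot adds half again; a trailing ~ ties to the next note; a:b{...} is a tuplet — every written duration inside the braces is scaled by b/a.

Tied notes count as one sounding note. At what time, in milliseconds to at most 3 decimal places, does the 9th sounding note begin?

1. 0.0ms @ 0 + 211.64ms (2/7)
2. 211.64ms @ 2/7 + 211.64ms (2/7)
3. 423.28ms @ 4/7 + 423.28ms (4/7)
4. 846.561ms @ 8/7 + 211.64ms (2/7)
5. 1058.201ms @ 10/7 + 211.64ms (2/7)
6. 1269.841ms @ 12/7 + 952.381ms (9/7)
7. 2222.222ms @ 3 + 555.556ms (3/4)
8. 2777.778ms @ 15/4 + 185.185ms (1/4)
9. 2962.963ms @ 4 + 1111.111ms (3/2)
10. 4074.074ms @ 11/2 + 185.185ms (1/4)
11. 4259.259ms @ 23/4 + 185.185ms (1/4)

note 9 onset = 4b = 2962.963ms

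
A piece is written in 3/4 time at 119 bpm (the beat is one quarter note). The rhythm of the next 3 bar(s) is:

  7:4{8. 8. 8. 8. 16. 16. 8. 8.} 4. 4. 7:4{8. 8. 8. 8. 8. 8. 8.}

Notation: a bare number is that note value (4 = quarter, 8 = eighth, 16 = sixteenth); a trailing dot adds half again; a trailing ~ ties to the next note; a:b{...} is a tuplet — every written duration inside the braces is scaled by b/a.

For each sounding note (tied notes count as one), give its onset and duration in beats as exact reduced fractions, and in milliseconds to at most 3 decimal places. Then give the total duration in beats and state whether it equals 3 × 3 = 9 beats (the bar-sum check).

1) 0.0ms=0b +216.086ms=3/7b
2) 216.086ms=3/7b +216.086ms=3/7b
3) 432.173ms=6/7b +216.086ms=3/7b
4) 648.259ms=9/7b +216.086ms=3/7b
5) 864.346ms=12/7b +108.043ms=3/14b
6) 972.389ms=27/14b +108.043ms=3/14b
7) 1080.432ms=15/7b +216.086ms=3/7b
8) 1296.519ms=18/7b +216.086ms=3/7b
9) 1512.605ms=3b +756.303ms=3/2b
10) 2268.908ms=9/2b +756.303ms=3/2b
11) 3025.21ms=6b +216.086ms=3/7b
12) 3241.297ms=45/7b +216.086ms=3/7b
13) 3457.383ms=48/7b +216.086ms=3/7b
14) 3673.469ms=51/7b +216.086ms=3/7b
15) 3889.556ms=54/7b +216.086ms=3/7b
16) 4105.642ms=57/7b +216.086ms=3/7b
17) 4321.729ms=60/7b +216.086ms=3/7b
Σ=9b of 9 (119bpm 3/4) — PASS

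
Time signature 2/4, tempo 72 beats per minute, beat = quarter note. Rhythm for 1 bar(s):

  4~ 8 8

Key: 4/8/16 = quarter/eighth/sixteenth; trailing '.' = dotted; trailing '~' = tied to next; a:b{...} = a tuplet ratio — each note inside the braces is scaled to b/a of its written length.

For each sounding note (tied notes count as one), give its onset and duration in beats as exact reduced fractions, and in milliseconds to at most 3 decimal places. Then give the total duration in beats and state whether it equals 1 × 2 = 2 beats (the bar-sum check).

1) 0.0ms=0b +1250.0ms=3/2b
2) 1250.0ms=3/2b +416.667ms=1/2b
Σ=2b of 2 (72bpm 2/4) — PASS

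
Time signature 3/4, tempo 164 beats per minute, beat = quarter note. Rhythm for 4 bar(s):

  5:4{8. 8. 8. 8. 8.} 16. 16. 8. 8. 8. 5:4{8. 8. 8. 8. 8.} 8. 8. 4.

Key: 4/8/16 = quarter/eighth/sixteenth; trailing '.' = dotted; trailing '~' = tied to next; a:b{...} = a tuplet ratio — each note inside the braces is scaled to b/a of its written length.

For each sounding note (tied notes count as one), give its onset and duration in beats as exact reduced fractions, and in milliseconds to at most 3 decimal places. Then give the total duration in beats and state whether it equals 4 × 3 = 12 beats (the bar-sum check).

1) 0.0ms=0b +219.512ms=3/5b
2) 219.512ms=3/5b +219.512ms=3/5b
3) 439.024ms=6/5b +219.512ms=3/5b
4) 658.537ms=9/5b +219.512ms=3/5b
5) 878.049ms=12/5b +219.512ms=3/5b
6) 1097.561ms=3b +137.195ms=3/8b
7) 1234.756ms=27/8b +137.195ms=3/8b
8) 1371.951ms=15/4b +274.39ms=3/4b
9) 1646.341ms=9/2b +274.39ms=3/4b
10) 1920.732ms=21/4b +274.39ms=3/4b
11) 2195.122ms=6b +219.512ms=3/5b
12) 2414.634ms=33/5b +219.512ms=3/5b
13) 2634.146ms=36/5b +219.512ms=3/5b
14) 2853.659ms=39/5b +219.512ms=3/5b
15) 3073.171ms=42/5b +219.512ms=3/5b
16) 3292.683ms=9b +274.39ms=3/4b
17) 3567.073ms=39/4b +274.39ms=3/4b
18) 3841.463ms=21/2b +548.78ms=3/2b
Σ=12b of 12 (164bpm 3/4) — PASS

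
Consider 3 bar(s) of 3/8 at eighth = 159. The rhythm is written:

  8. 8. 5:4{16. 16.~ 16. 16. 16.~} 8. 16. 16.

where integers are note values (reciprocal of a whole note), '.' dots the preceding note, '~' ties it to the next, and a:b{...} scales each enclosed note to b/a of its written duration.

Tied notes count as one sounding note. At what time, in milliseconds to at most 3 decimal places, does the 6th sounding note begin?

note 6 onset = 27/5b = 2037.736ms

1. 0.0ms @ 0 + 566.038ms (3/2)
2. 566.038ms @ 3/2 + 566.038ms (3/2)
3. 1132.075ms @ 3 + 226.415ms (3/5)
4. 1358.491ms @ 18/5 + 452.83ms (6/5)
5. 1811.321ms @ 24/5 + 226.415ms (3/5)
6. 2037.736ms @ 27/5 + 792.453ms (21/10)
7. 2830.189ms @ 15/2 + 283.019ms (3/4)
8. 3113.208ms @ 33/4 + 283.019ms (3/4)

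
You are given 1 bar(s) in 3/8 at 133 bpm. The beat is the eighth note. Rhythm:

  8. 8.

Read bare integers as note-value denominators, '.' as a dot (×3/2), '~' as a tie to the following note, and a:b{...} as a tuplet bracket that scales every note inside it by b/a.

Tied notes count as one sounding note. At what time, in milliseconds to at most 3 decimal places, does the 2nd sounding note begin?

1. 0.0ms @ 0 + 676.692ms (3/2)
2. 676.692ms @ 3/2 + 676.692ms (3/2)

note 2 onset = 3/2b = 676.692ms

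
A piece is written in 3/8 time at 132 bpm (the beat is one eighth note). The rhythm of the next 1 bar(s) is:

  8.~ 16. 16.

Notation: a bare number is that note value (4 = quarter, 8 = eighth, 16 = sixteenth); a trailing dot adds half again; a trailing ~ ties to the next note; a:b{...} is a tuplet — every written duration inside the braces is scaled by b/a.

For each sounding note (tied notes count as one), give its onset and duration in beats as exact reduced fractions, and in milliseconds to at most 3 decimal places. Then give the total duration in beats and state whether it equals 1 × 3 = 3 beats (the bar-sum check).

1) 0.0ms=0b +1022.727ms=9/4b
2) 1022.727ms=9/4b +340.909ms=3/4b
Σ=3b of 3 (132bpm 3/8) — PASS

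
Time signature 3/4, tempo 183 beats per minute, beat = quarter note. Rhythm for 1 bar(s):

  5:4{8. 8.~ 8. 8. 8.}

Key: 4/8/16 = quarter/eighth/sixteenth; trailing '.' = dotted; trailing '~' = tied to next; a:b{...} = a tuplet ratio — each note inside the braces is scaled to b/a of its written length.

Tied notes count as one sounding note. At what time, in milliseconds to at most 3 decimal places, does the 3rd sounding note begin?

1. 0.0ms @ 0 + 196.721ms (3/5)
2. 196.721ms @ 3/5 + 393.443ms (6/5)
3. 590.164ms @ 9/5 + 196.721ms (3/5)
4. 786.885ms @ 12/5 + 196.721ms (3/5)

note 3 onset = 9/5b = 590.164ms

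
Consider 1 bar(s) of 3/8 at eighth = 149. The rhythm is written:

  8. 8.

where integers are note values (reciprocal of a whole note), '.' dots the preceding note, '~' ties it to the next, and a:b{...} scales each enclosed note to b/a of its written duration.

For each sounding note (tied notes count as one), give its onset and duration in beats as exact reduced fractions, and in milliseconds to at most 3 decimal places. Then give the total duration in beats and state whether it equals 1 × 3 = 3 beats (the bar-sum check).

1) 0.0ms=0b +604.027ms=3/2b
2) 604.027ms=3/2b +604.027ms=3/2b
Σ=3b of 3 (149bpm 3/8) — PASS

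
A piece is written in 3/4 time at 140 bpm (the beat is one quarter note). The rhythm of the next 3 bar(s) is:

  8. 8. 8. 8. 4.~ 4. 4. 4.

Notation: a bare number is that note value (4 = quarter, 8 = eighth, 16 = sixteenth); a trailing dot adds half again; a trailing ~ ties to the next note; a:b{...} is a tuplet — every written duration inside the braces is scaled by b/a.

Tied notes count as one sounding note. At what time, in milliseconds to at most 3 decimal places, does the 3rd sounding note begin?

1. 0.0ms @ 0 + 321.429ms (3/4)
2. 321.429ms @ 3/4 + 321.429ms (3/4)
3. 642.857ms @ 3/2 + 321.429ms (3/4)
4. 964.286ms @ 9/4 + 321.429ms (3/4)
5. 1285.714ms @ 3 + 1285.714ms (3)
6. 2571.429ms @ 6 + 642.857ms (3/2)
7. 3214.286ms @ 15/2 + 642.857ms (3/2)

note 3 onset = 3/2b = 642.857ms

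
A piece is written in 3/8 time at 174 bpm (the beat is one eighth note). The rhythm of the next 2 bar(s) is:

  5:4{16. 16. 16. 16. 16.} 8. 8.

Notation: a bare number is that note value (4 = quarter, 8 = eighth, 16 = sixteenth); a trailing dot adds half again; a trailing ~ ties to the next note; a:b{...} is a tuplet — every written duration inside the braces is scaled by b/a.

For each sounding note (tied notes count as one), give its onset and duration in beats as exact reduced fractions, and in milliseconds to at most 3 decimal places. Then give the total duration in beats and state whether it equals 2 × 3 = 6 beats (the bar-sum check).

1) 0.0ms=0b +206.897ms=3/5b
2) 206.897ms=3/5b +206.897ms=3/5b
3) 413.793ms=6/5b +206.897ms=3/5b
4) 620.69ms=9/5b +206.897ms=3/5b
5) 827.586ms=12/5b +206.897ms=3/5b
6) 1034.483ms=3b +517.241ms=3/2b
7) 1551.724ms=9/2b +517.241ms=3/2b
Σ=6b of 6 (174bpm 3/8) — PASS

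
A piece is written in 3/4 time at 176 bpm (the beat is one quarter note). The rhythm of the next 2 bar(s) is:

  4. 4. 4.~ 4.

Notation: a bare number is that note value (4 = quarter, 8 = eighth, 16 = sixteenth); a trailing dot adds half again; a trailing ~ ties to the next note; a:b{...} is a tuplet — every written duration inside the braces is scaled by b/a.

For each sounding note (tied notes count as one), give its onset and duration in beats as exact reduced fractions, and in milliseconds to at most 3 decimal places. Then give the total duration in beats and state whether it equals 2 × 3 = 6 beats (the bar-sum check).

1) 0.0ms=0b +511.364ms=3/2b
2) 511.364ms=3/2b +511.364ms=3/2b
3) 1022.727ms=3b +1022.727ms=3b
Σ=6b of 6 (176bpm 3/4) — PASS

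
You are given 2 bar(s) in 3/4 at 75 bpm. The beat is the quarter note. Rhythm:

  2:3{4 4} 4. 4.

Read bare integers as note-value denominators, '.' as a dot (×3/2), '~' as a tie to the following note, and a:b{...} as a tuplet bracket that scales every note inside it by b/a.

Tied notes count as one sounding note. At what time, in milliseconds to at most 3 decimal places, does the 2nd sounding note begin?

1. 0.0ms @ 0 + 1200.0ms (3/2)
2. 1200.0ms @ 3/2 + 1200.0ms (3/2)
3. 2400.0ms @ 3 + 1200.0ms (3/2)
4. 3600.0ms @ 9/2 + 1200.0ms (3/2)

note 2 onset = 3/2b = 1200.0ms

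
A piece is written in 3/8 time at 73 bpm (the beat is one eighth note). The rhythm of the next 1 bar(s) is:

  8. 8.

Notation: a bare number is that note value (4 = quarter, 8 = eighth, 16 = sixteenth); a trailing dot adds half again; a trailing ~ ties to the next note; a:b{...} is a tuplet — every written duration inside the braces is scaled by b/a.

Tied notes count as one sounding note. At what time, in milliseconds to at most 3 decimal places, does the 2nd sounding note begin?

1. 0.0ms @ 0 + 1232.877ms (3/2)
2. 1232.877ms @ 3/2 + 1232.877ms (3/2)

note 2 onset = 3/2b = 1232.877ms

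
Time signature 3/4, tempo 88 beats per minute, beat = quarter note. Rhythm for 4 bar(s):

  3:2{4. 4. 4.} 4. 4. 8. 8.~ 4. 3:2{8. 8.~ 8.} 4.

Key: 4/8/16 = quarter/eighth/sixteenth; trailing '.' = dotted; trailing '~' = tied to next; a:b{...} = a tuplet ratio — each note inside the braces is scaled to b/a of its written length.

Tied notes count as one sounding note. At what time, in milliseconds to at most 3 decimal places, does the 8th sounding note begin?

note 8 onset = 9b = 6136.364ms

1. 0.0ms @ 0 + 681.818ms (1)
2. 681.818ms @ 1 + 681.818ms (1)
3. 1363.636ms @ 2 + 681.818ms (1)
4. 2045.455ms @ 3 + 1022.727ms (3/2)
5. 3068.182ms @ 9/2 + 1022.727ms (3/2)
6. 4090.909ms @ 6 + 511.364ms (3/4)
7. 4602.273ms @ 27/4 + 1534.091ms (9/4)
8. 6136.364ms @ 9 + 340.909ms (1/2)
9. 6477.273ms @ 19/2 + 681.818ms (1)
10. 7159.091ms @ 21/2 + 1022.727ms (3/2)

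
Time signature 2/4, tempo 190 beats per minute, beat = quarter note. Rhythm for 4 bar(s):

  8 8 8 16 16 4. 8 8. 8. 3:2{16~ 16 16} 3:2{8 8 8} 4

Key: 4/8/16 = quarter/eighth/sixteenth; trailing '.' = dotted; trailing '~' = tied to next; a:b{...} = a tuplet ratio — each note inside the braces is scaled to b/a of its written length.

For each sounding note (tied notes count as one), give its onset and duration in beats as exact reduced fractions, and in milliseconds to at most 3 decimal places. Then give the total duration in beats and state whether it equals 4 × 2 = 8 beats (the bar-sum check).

1) 0.0ms=0b +157.895ms=1/2b
2) 157.895ms=1/2b +157.895ms=1/2b
3) 315.789ms=1b +157.895ms=1/2b
4) 473.684ms=3/2b +78.947ms=1/4b
5) 552.632ms=7/4b +78.947ms=1/4b
6) 631.579ms=2b +473.684ms=3/2b
7) 1105.263ms=7/2b +157.895ms=1/2b
8) 1263.158ms=4b +236.842ms=3/4b
9) 1500.0ms=19/4b +236.842ms=3/4b
10) 1736.842ms=11/2b +105.263ms=1/3b
11) 1842.105ms=35/6b +52.632ms=1/6b
12) 1894.737ms=6b +105.263ms=1/3b
13) 2000.0ms=19/3b +105.263ms=1/3b
14) 2105.263ms=20/3b +105.263ms=1/3b
15) 2210.526ms=7b +315.789ms=1b
Σ=8b of 8 (190bpm 2/4) — PASS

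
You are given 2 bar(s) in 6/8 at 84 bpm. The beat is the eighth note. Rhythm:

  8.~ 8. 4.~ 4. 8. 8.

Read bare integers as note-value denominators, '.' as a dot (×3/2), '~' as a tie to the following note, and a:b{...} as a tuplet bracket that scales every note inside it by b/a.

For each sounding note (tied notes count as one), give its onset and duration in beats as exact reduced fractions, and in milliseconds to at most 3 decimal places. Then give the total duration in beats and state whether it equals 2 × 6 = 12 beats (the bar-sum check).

1) 0.0ms=0b +2142.857ms=3b
2) 2142.857ms=3b +4285.714ms=6b
3) 6428.571ms=9b +1071.429ms=3/2b
4) 7500.0ms=21/2b +1071.429ms=3/2b
Σ=12b of 12 (84bpm 6/8) — PASS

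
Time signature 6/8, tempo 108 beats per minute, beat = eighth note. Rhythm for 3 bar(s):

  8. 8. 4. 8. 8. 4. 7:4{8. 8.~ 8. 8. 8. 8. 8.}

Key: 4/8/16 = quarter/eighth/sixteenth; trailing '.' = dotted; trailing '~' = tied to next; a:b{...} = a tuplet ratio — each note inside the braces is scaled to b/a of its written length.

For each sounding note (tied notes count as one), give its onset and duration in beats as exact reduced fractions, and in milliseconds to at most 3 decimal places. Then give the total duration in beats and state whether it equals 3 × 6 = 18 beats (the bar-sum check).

1) 0.0ms=0b +833.333ms=3/2b
2) 833.333ms=3/2b +833.333ms=3/2b
3) 1666.667ms=3b +1666.667ms=3b
4) 3333.333ms=6b +833.333ms=3/2b
5) 4166.667ms=15/2b +833.333ms=3/2b
6) 5000.0ms=9b +1666.667ms=3b
7) 6666.667ms=12b +476.19ms=6/7b
8) 7142.857ms=90/7b +952.381ms=12/7b
9) 8095.238ms=102/7b +476.19ms=6/7b
10) 8571.429ms=108/7b +476.19ms=6/7b
11) 9047.619ms=114/7b +476.19ms=6/7b
12) 9523.81ms=120/7b +476.19ms=6/7b
Σ=18b of 18 (108bpm 6/8) — PASS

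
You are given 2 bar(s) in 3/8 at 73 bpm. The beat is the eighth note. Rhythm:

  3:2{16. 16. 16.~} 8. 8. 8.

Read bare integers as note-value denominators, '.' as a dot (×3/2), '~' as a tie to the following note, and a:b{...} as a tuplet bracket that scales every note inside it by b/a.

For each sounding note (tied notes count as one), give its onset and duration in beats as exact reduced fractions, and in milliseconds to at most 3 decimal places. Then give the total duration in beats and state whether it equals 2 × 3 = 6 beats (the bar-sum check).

1) 0.0ms=0b +410.959ms=1/2b
2) 410.959ms=1/2b +410.959ms=1/2b
3) 821.918ms=1b +1643.836ms=2b
4) 2465.753ms=3b +1232.877ms=3/2b
5) 3698.63ms=9/2b +1232.877ms=3/2b
Σ=6b of 6 (73bpm 3/8) — PASS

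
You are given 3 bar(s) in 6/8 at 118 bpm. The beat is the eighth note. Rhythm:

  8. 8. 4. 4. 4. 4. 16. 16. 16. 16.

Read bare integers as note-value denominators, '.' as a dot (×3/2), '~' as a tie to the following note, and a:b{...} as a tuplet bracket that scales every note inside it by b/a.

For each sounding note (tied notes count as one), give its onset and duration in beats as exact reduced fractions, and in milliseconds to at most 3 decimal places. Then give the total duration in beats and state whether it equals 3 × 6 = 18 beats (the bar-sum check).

1) 0.0ms=0b +762.712ms=3/2b
2) 762.712ms=3/2b +762.712ms=3/2b
3) 1525.424ms=3b +1525.424ms=3b
4) 3050.847ms=6b +1525.424ms=3b
5) 4576.271ms=9b +1525.424ms=3b
6) 6101.695ms=12b +1525.424ms=3b
7) 7627.119ms=15b +381.356ms=3/4b
8) 8008.475ms=63/4b +381.356ms=3/4b
9) 8389.831ms=33/2b +381.356ms=3/4b
10) 8771.186ms=69/4b +381.356ms=3/4b
Σ=18b of 18 (118bpm 6/8) — PASS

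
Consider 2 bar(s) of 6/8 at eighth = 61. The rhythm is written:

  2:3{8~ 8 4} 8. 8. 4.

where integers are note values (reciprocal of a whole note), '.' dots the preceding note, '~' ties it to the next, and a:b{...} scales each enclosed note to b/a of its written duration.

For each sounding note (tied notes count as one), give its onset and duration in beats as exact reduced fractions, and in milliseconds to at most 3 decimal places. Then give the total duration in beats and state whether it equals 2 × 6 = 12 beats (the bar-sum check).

1) 0.0ms=0b +2950.82ms=3b
2) 2950.82ms=3b +2950.82ms=3b
3) 5901.639ms=6b +1475.41ms=3/2b
4) 7377.049ms=15/2b +1475.41ms=3/2b
5) 8852.459ms=9b +2950.82ms=3b
Σ=12b of 12 (61bpm 6/8) — PASS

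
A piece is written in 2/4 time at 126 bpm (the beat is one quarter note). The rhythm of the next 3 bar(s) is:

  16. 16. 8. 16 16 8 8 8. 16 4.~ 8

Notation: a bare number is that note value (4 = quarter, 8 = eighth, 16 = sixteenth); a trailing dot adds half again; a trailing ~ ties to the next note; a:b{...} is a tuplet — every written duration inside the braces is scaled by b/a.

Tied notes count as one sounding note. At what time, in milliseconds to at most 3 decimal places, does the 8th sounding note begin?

1. 0.0ms @ 0 + 178.571ms (3/8)
2. 178.571ms @ 3/8 + 178.571ms (3/8)
3. 357.143ms @ 3/4 + 357.143ms (3/4)
4. 714.286ms @ 3/2 + 119.048ms (1/4)
5. 833.333ms @ 7/4 + 119.048ms (1/4)
6. 952.381ms @ 2 + 238.095ms (1/2)
7. 1190.476ms @ 5/2 + 238.095ms (1/2)
8. 1428.571ms @ 3 + 357.143ms (3/4)
9. 1785.714ms @ 15/4 + 119.048ms (1/4)
10. 1904.762ms @ 4 + 952.381ms (2)

note 8 onset = 3b = 1428.571ms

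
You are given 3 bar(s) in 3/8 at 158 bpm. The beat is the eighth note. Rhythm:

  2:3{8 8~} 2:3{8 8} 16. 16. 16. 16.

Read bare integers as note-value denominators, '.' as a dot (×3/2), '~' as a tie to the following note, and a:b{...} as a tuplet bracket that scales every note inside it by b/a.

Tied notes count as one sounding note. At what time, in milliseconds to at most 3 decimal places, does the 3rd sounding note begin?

note 3 onset = 9/2b = 1708.861ms

1. 0.0ms @ 0 + 569.62ms (3/2)
2. 569.62ms @ 3/2 + 1139.241ms (3)
3. 1708.861ms @ 9/2 + 569.62ms (3/2)
4. 2278.481ms @ 6 + 284.81ms (3/4)
5. 2563.291ms @ 27/4 + 284.81ms (3/4)
6. 2848.101ms @ 15/2 + 284.81ms (3/4)
7. 3132.911ms @ 33/4 + 284.81ms (3/4)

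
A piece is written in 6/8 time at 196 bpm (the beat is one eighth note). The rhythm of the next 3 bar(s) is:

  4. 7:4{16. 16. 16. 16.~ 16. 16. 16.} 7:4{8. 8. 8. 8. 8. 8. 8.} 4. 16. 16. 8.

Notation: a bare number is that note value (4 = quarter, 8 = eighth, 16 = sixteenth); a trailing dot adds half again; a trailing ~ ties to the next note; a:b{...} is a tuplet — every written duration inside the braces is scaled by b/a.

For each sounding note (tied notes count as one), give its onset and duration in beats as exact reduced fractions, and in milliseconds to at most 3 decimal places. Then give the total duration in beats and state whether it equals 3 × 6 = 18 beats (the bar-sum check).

1) 0.0ms=0b +918.367ms=3b
2) 918.367ms=3b +131.195ms=3/7b
3) 1049.563ms=24/7b +131.195ms=3/7b
4) 1180.758ms=27/7b +131.195ms=3/7b
5) 1311.953ms=30/7b +262.391ms=6/7b
6) 1574.344ms=36/7b +131.195ms=3/7b
7) 1705.539ms=39/7b +131.195ms=3/7b
8) 1836.735ms=6b +262.391ms=6/7b
9) 2099.125ms=48/7b +262.391ms=6/7b
10) 2361.516ms=54/7b +262.391ms=6/7b
11) 2623.907ms=60/7b +262.391ms=6/7b
12) 2886.297ms=66/7b +262.391ms=6/7b
13) 3148.688ms=72/7b +262.391ms=6/7b
14) 3411.079ms=78/7b +262.391ms=6/7b
15) 3673.469ms=12b +918.367ms=3b
16) 4591.837ms=15b +229.592ms=3/4b
17) 4821.429ms=63/4b +229.592ms=3/4b
18) 5051.02ms=33/2b +459.184ms=3/2b
Σ=18b of 18 (196bpm 6/8) — PASS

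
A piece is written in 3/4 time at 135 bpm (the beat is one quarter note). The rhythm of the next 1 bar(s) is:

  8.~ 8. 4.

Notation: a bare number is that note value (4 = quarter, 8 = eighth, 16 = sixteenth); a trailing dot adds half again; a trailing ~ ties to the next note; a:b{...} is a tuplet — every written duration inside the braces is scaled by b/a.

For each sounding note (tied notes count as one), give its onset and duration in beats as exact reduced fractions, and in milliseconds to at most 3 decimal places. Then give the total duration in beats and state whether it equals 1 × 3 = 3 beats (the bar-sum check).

1) 0.0ms=0b +666.667ms=3/2b
2) 666.667ms=3/2b +666.667ms=3/2b
Σ=3b of 3 (135bpm 3/4) — PASS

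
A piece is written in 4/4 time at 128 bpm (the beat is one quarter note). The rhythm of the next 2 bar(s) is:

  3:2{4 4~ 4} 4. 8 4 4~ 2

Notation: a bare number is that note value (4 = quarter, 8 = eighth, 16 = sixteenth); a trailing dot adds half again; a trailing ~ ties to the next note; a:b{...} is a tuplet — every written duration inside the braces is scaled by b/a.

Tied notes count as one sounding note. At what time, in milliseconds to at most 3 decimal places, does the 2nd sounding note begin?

1. 0.0ms @ 0 + 312.5ms (2/3)
2. 312.5ms @ 2/3 + 625.0ms (4/3)
3. 937.5ms @ 2 + 703.125ms (3/2)
4. 1640.625ms @ 7/2 + 234.375ms (1/2)
5. 1875.0ms @ 4 + 468.75ms (1)
6. 2343.75ms @ 5 + 1406.25ms (3)

note 2 onset = 2/3b = 312.5ms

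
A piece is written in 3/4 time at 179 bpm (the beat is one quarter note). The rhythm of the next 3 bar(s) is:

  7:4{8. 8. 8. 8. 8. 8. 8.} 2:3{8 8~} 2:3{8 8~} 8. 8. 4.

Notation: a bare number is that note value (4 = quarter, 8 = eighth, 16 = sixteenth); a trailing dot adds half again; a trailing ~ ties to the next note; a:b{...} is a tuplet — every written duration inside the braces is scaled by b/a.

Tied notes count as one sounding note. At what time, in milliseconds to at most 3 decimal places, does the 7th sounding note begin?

note 7 onset = 18/7b = 861.931ms

1. 0.0ms @ 0 + 143.655ms (3/7)
2. 143.655ms @ 3/7 + 143.655ms (3/7)
3. 287.31ms @ 6/7 + 143.655ms (3/7)
4. 430.966ms @ 9/7 + 143.655ms (3/7)
5. 574.621ms @ 12/7 + 143.655ms (3/7)
6. 718.276ms @ 15/7 + 143.655ms (3/7)
7. 861.931ms @ 18/7 + 143.655ms (3/7)
8. 1005.587ms @ 3 + 251.397ms (3/4)
9. 1256.983ms @ 15/4 + 502.793ms (3/2)
10. 1759.777ms @ 21/4 + 502.793ms (3/2)
11. 2262.57ms @ 27/4 + 251.397ms (3/4)
12. 2513.966ms @ 15/2 + 502.793ms (3/2)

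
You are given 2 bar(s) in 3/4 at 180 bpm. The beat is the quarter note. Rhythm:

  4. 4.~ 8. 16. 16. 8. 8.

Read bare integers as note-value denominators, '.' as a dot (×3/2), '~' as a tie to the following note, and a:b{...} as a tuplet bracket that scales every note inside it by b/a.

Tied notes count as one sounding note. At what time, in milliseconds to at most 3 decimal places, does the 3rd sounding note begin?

note 3 onset = 15/4b = 1250.0ms

1. 0.0ms @ 0 + 500.0ms (3/2)
2. 500.0ms @ 3/2 + 750.0ms (9/4)
3. 1250.0ms @ 15/4 + 125.0ms (3/8)
4. 1375.0ms @ 33/8 + 125.0ms (3/8)
5. 1500.0ms @ 9/2 + 250.0ms (3/4)
6. 1750.0ms @ 21/4 + 250.0ms (3/4)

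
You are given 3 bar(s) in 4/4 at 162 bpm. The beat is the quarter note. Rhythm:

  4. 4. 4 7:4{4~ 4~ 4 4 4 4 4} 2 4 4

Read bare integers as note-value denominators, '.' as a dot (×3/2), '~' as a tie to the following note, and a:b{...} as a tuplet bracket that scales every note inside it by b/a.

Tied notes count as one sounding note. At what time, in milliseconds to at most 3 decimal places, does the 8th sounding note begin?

note 8 onset = 52/7b = 2751.323ms

1. 0.0ms @ 0 + 555.556ms (3/2)
2. 555.556ms @ 3/2 + 555.556ms (3/2)
3. 1111.111ms @ 3 + 370.37ms (1)
4. 1481.481ms @ 4 + 634.921ms (12/7)
5. 2116.402ms @ 40/7 + 211.64ms (4/7)
6. 2328.042ms @ 44/7 + 211.64ms (4/7)
7. 2539.683ms @ 48/7 + 211.64ms (4/7)
8. 2751.323ms @ 52/7 + 211.64ms (4/7)
9. 2962.963ms @ 8 + 740.741ms (2)
10. 3703.704ms @ 10 + 370.37ms (1)
11. 4074.074ms @ 11 + 370.37ms (1)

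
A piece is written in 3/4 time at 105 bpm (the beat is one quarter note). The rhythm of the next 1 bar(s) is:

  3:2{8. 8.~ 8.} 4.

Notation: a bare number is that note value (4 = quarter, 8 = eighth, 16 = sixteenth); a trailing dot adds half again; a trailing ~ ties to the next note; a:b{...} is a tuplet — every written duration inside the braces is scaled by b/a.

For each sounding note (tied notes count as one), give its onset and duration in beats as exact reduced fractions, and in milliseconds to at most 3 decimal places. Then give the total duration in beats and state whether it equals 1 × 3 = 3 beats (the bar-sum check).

1) 0.0ms=0b +285.714ms=1/2b
2) 285.714ms=1/2b +571.429ms=1b
3) 857.143ms=3/2b +857.143ms=3/2b
Σ=3b of 3 (105bpm 3/4) — PASS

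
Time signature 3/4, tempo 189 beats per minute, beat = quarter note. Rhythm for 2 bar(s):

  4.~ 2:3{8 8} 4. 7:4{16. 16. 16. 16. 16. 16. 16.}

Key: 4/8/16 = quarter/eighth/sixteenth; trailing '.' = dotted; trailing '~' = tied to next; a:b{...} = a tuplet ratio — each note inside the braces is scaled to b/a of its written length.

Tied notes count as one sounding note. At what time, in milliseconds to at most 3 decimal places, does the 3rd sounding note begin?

1. 0.0ms @ 0 + 714.286ms (9/4)
2. 714.286ms @ 9/4 + 238.095ms (3/4)
3. 952.381ms @ 3 + 476.19ms (3/2)
4. 1428.571ms @ 9/2 + 68.027ms (3/14)
5. 1496.599ms @ 33/7 + 68.027ms (3/14)
6. 1564.626ms @ 69/14 + 68.027ms (3/14)
7. 1632.653ms @ 36/7 + 68.027ms (3/14)
8. 1700.68ms @ 75/14 + 68.027ms (3/14)
9. 1768.707ms @ 39/7 + 68.027ms (3/14)
10. 1836.735ms @ 81/14 + 68.027ms (3/14)

note 3 onset = 3b = 952.381ms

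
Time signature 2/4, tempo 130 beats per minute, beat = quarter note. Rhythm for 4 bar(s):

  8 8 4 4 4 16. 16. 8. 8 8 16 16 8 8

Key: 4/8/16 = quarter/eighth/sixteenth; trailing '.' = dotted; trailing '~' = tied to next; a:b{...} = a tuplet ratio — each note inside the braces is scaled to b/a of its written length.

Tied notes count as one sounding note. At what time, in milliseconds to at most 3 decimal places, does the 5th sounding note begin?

1. 0.0ms @ 0 + 230.769ms (1/2)
2. 230.769ms @ 1/2 + 230.769ms (1/2)
3. 461.538ms @ 1 + 461.538ms (1)
4. 923.077ms @ 2 + 461.538ms (1)
5. 1384.615ms @ 3 + 461.538ms (1)
6. 1846.154ms @ 4 + 173.077ms (3/8)
7. 2019.231ms @ 35/8 + 173.077ms (3/8)
8. 2192.308ms @ 19/4 + 346.154ms (3/4)
9. 2538.462ms @ 11/2 + 230.769ms (1/2)
10. 2769.231ms @ 6 + 230.769ms (1/2)
11. 3000.0ms @ 13/2 + 115.385ms (1/4)
12. 3115.385ms @ 27/4 + 115.385ms (1/4)
13. 3230.769ms @ 7 + 230.769ms (1/2)
14. 3461.538ms @ 15/2 + 230.769ms (1/2)

note 5 onset = 3b = 1384.615ms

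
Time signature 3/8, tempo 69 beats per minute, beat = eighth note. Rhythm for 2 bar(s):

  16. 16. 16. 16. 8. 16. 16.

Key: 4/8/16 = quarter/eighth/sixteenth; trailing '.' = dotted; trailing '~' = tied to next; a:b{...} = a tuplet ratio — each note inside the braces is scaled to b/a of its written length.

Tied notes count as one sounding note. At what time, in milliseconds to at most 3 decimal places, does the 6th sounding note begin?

note 6 onset = 9/2b = 3913.043ms

1. 0.0ms @ 0 + 652.174ms (3/4)
2. 652.174ms @ 3/4 + 652.174ms (3/4)
3. 1304.348ms @ 3/2 + 652.174ms (3/4)
4. 1956.522ms @ 9/4 + 652.174ms (3/4)
5. 2608.696ms @ 3 + 1304.348ms (3/2)
6. 3913.043ms @ 9/2 + 652.174ms (3/4)
7. 4565.217ms @ 21/4 + 652.174ms (3/4)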